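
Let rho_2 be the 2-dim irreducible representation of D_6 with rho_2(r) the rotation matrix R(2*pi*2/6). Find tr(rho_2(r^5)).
chi_{rho_2}(r^5) = 2*cos(2*pi*2*5/6) = -1

Justification: rho_2(r^5) is rotation by angle 2*pi*2*5/6, whose trace is 2*cos(2*pi*2*5/6) = -1.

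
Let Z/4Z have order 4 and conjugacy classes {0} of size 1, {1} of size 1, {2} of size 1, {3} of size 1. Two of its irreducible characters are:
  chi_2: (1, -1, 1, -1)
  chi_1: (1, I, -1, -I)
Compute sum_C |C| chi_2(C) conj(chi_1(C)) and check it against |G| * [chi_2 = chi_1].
Sum = 0; so <chi_2, chi_1> = 0 (distinct irreducibles are orthogonal).

Solution. Compute term by term over conjugacy classes (|C| * chi_2(C) * conj(chi_1(C))):
  1*(1)*conj(1) + 1*(-1)*conj(I) + 1*(1)*conj(-1) + 1*(-1)*conj(-I)
  = (1) + (I) + (-1) + (-I)
  = 0.
(Exp terms are combined using exp(i*s)*conj(exp(i*t)) = exp(i*(s-t)), and sums of them are collapsed using the identity that for every m > 1 the m distinct m-th roots of unity sum to 0, e.g. 1 + exp(2*I*pi/3) + exp(-2*I*pi/3) = 0.)
Dividing by |G| = 4 gives 0/4 = 0, matching the row-orthogonality relation <chi_2, chi_1> = [chi_2 = chi_1].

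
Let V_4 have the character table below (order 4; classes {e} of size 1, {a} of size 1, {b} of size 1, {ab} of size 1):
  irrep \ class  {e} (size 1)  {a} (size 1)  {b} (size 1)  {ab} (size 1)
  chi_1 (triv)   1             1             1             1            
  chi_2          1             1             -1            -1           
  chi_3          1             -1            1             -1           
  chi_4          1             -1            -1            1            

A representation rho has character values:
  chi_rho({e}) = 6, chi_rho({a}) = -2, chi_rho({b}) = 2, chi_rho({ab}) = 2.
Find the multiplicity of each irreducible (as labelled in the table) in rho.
Multiplicities: chi_1: 2, chi_2: 0, chi_3: 2, chi_4: 2.

Proof sketch: Use <chi_rho, chi> = (1/|G|) sum_C |C| * chi_rho(C) * conj(chi(C)) with |G| = 4 for each irreducible chi in the table:
  <chi_rho, chi_1> = (1/4)[1*(6)*conj(1) + 1*(-2)*conj(1) + 1*(2)*conj(1) + 1*(2)*conj(1)]
      = (1/4)[(6) + (-2) + (2) + (2)] = 8/4 = 2
  <chi_rho, chi_2> = (1/4)[1*(6)*conj(1) + 1*(-2)*conj(1) + 1*(2)*conj(-1) + 1*(2)*conj(-1)]
      = (1/4)[(6) + (-2) + (-2) + (-2)] = 0/4 = 0
  <chi_rho, chi_3> = (1/4)[1*(6)*conj(1) + 1*(-2)*conj(-1) + 1*(2)*conj(1) + 1*(2)*conj(-1)]
      = (1/4)[(6) + (2) + (2) + (-2)] = 8/4 = 2
  <chi_rho, chi_4> = (1/4)[1*(6)*conj(1) + 1*(-2)*conj(-1) + 1*(2)*conj(-1) + 1*(2)*conj(1)]
      = (1/4)[(6) + (2) + (-2) + (2)] = 8/4 = 2
Dimension check: dim(rho) = sum (mult * dim) = 2*1 + 0*1 + 2*1 + 2*1 = 6 = chi_rho(e) = 6.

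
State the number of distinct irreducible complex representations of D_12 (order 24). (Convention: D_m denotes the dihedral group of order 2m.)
9

Reasoning: The number of irreducible complex representations of a finite group equals its number of conjugacy classes. D_12 has 9 conjugacy classes (n/2 + 3 for n even), so D_12 (order 24) has exactly 9 irreducible complex representations.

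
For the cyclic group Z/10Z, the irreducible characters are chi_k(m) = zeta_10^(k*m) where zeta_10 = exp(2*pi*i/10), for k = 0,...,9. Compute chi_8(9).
chi_8(9) = zeta_10^72 = exp(2*I*pi/5)

Derivation: chi_8(9) = zeta_10^(8*9) = zeta_10^72. Since zeta_10^10 = 1, this equals zeta_10^2 = exp(2*pi*i*2/10) = exp(2*I*pi/5).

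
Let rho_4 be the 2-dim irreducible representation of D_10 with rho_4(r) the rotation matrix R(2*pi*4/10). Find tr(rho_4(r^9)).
chi_{rho_4}(r^9) = 2*cos(2*pi*4*9/10) = -sqrt(5)/2 - 1/2

Justification: rho_4(r^9) is rotation by angle 2*pi*4*9/10, whose trace is 2*cos(2*pi*4*9/10) = -sqrt(5)/2 - 1/2.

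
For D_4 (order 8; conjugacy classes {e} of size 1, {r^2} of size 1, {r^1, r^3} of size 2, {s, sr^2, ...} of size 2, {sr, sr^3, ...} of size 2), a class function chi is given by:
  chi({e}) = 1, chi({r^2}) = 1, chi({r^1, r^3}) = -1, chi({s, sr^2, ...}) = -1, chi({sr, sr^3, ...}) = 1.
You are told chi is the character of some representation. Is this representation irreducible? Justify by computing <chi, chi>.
Irreducible: <chi, chi> = 1.

Derivation: <chi, chi> = (1/|G|) sum_C |C| * |chi(C)|^2 = (1/8)[1*|1|^2 + 1*|1|^2 + 2*|-1|^2 + 2*|-1|^2 + 2*|1|^2]
  = (1/8)[(1) + (1) + (2) + (2) + (2)] = 8/8 = 1.
A character is irreducible iff <chi, chi> = 1, so this representation is irreducible.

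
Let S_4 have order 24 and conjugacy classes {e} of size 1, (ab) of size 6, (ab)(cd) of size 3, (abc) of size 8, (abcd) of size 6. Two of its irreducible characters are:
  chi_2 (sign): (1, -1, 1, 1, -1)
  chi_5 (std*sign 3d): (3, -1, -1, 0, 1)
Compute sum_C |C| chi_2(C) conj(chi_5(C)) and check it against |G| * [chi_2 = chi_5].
Sum = 0; so <chi_2, chi_5> = 0 (distinct irreducibles are orthogonal).

Proof sketch: Compute term by term over conjugacy classes (|C| * chi_2(C) * conj(chi_5(C))):
  1*(1)*conj(3) + 6*(-1)*conj(-1) + 3*(1)*conj(-1) + 8*(1)*conj(0) + 6*(-1)*conj(1)
  = (3) + (6) + (-3) + (0) + (-6)
  = 0.
Dividing by |G| = 24 gives 0/24 = 0, matching the row-orthogonality relation <chi_2, chi_5> = [chi_2 = chi_5].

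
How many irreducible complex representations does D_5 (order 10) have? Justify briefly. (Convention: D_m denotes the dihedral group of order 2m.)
4

Details: The number of irreducible complex representations of a finite group equals its number of conjugacy classes. D_5 has 4 conjugacy classes ((n+3)/2 for n odd), so D_5 (order 10) has exactly 4 irreducible complex representations.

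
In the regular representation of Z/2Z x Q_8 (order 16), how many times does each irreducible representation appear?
Each irreducible V_i of dimension d_i appears with multiplicity d_i, i.e. rho_reg = (direct sum over all irreducibles V_i) d_i V_i. The irreducible dimensions for Z/2Z x Q_8 are 1, 1, 1, 1, 1, 1, 1, 1, 2, 2: 8 irreducibles of dimension 1, each with multiplicity 1; 2 irreducibles of dimension 2, each with multiplicity 2. Total dimension 8*1*1 + 2*2*2 = 16 = |G|.

Reasoning: General theorem: in the regular representation of a finite group G, each irreducible appears with multiplicity equal to its dimension. Check: dim(rho_reg) = sum d_i^2 = 1 + 1 + 1 + 1 + 1 + 1 + 1 + 1 + 4 + 4 = 16 = |G|.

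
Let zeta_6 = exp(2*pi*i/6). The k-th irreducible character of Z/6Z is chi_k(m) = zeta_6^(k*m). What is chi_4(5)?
chi_4(5) = zeta_6^20 = exp(2*I*pi/3)

Justification: chi_4(5) = zeta_6^(4*5) = zeta_6^20. Since zeta_6^6 = 1, this equals zeta_6^2 = exp(2*pi*i*2/6) = exp(2*I*pi/3).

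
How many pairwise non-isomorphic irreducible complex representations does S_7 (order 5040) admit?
15

Derivation: The number of irreducible complex representations of a finite group equals its number of conjugacy classes. Conjugacy classes in S_7 correspond to cycle types, i.e. partitions of 7; there are p(7) = 15 of them, so S_7 (order 5040) has exactly 15 irreducible complex representations.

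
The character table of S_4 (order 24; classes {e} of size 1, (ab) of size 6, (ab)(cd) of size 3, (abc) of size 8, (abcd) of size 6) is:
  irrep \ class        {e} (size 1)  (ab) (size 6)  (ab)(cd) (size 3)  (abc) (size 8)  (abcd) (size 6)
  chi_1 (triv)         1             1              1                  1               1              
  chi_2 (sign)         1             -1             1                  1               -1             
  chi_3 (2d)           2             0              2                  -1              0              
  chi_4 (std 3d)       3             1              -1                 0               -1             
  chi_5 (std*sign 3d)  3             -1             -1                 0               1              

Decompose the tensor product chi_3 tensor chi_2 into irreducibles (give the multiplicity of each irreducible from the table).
chi_3 tensor chi_2 = chi_3 (all other irreducibles have multiplicity 0).

Solution. The character of a tensor product is the pointwise product (chi_3 * chi_2)(C) = chi_3(C) * chi_2(C):
  {e}: (2)*(1), (ab): (0)*(-1), (ab)(cd): (2)*(1), (abc): (-1)*(1), (abcd): (0)*(-1)
so (chi_3 * chi_2) takes values
  {e} -> 2, (ab) -> 0, (ab)(cd) -> 2, (abc) -> -1, (abcd) -> 0.
Now take the inner product of this character with each irreducible chi from the table, <chi_3*chi_2, chi> = (1/24) sum_C |C| (chi_3*chi_2)(C) conj(chi(C)):
  <chi_3*chi_2, chi_1> = (1/24)[1*(2)*conj(1) + 6*(0)*conj(1) + 3*(2)*conj(1) + 8*(-1)*conj(1) + 6*(0)*conj(1)]
      = (1/24)[(2) + (0) + (6) + (-8) + (0)] = 0/24 = 0
  <chi_3*chi_2, chi_2> = (1/24)[1*(2)*conj(1) + 6*(0)*conj(-1) + 3*(2)*conj(1) + 8*(-1)*conj(1) + 6*(0)*conj(-1)]
      = (1/24)[(2) + (0) + (6) + (-8) + (0)] = 0/24 = 0
  <chi_3*chi_2, chi_3> = (1/24)[1*(2)*conj(2) + 6*(0)*conj(0) + 3*(2)*conj(2) + 8*(-1)*conj(-1) + 6*(0)*conj(0)]
      = (1/24)[(4) + (0) + (12) + (8) + (0)] = 24/24 = 1
  <chi_3*chi_2, chi_4> = (1/24)[1*(2)*conj(3) + 6*(0)*conj(1) + 3*(2)*conj(-1) + 8*(-1)*conj(0) + 6*(0)*conj(-1)]
      = (1/24)[(6) + (0) + (-6) + (0) + (0)] = 0/24 = 0
  <chi_3*chi_2, chi_5> = (1/24)[1*(2)*conj(3) + 6*(0)*conj(-1) + 3*(2)*conj(-1) + 8*(-1)*conj(0) + 6*(0)*conj(1)]
      = (1/24)[(6) + (0) + (-6) + (0) + (0)] = 0/24 = 0
Hence the multiplicities are chi_3: 1. Dimension check: dim(chi_3)*dim(chi_2) = 2*1 = 2 and sum (mult * dim) = 1*2 = 2.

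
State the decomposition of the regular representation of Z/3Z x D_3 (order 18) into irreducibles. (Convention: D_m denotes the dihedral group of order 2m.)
Each irreducible V_i of dimension d_i appears with multiplicity d_i, i.e. rho_reg = (direct sum over all irreducibles V_i) d_i V_i. The irreducible dimensions for Z/3Z x D_3 are 1, 1, 1, 1, 1, 1, 2, 2, 2: 6 irreducibles of dimension 1, each with multiplicity 1; 3 irreducibles of dimension 2, each with multiplicity 2. Total dimension 6*1*1 + 3*2*2 = 18 = |G|.

Argument: General theorem: in the regular representation of a finite group G, each irreducible appears with multiplicity equal to its dimension. Check: dim(rho_reg) = sum d_i^2 = 1 + 1 + 1 + 1 + 1 + 1 + 4 + 4 + 4 = 18 = |G|.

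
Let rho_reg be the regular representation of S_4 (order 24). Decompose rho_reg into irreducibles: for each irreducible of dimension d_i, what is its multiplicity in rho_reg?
Each irreducible V_i of dimension d_i appears with multiplicity d_i, i.e. rho_reg = (direct sum over all irreducibles V_i) d_i V_i. The irreducible dimensions for S_4 are 1, 1, 2, 3, 3: 2 irreducibles of dimension 1, each with multiplicity 1; 1 irreducible of dimension 2, with multiplicity 2; 2 irreducibles of dimension 3, each with multiplicity 3. Total dimension 2*1*1 + 1*2*2 + 2*3*3 = 24 = |G|.

Working: General theorem: in the regular representation of a finite group G, each irreducible appears with multiplicity equal to its dimension. Check: dim(rho_reg) = sum d_i^2 = 1 + 1 + 4 + 9 + 9 = 24 = |G|.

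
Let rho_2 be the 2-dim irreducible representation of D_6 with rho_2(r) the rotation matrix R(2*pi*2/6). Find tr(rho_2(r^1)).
chi_{rho_2}(r^1) = 2*cos(2*pi*2*1/6) = -1

Argument: rho_2(r^1) is rotation by angle 2*pi*2*1/6, whose trace is 2*cos(2*pi*2*1/6) = -1.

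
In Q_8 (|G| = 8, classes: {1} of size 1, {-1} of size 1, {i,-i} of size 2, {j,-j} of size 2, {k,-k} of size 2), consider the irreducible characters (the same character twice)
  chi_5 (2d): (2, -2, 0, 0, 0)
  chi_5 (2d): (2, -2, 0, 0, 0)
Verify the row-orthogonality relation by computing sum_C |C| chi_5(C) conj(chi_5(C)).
Sum = 8 = |G| = 8; so <chi_5, chi_5> = 1 (norm-1 confirms irreducibility).

Proof sketch: Compute term by term over conjugacy classes (|C| * chi_5(C) * conj(chi_5(C))):
  1*(2)*conj(2) + 1*(-2)*conj(-2) + 2*(0)*conj(0) + 2*(0)*conj(0) + 2*(0)*conj(0)
  = (4) + (4) + (0) + (0) + (0)
  = 8.
Dividing by |G| = 8 gives 8/8 = 1, matching the row-orthogonality relation <chi_5, chi_5> = [chi_5 = chi_5].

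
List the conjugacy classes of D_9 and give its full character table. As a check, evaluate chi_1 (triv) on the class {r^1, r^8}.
Conjugacy classes: {e} of size 1, {r^1, r^8} of size 2, {r^2, r^7} of size 2, {r^3, r^6} of size 2, {r^4, r^5} of size 2, {s, sr, ..., sr^8} of size 9.
Character table:
  irrep \ class              {e} (size 1)  {r^1, r^8} (size 2)  {r^2, r^7} (size 2)  {r^3, r^6} (size 2)  {r^4, r^5} (size 2)  {s, sr, ..., sr^8} (size 9)
  chi_1 (triv)               1             1                    1                    1                    1                    1                          
  chi_2 (sign: r->1, s->-1)  1             1                    1                    1                    1                    -1                         
  chi_3 (2d, j=1)            2             2*cos(2*pi/9)        2*cos(4*pi/9)        -1                   -2*cos(pi/9)         0                          
  chi_4 (2d, j=2)            2             2*cos(4*pi/9)        -2*cos(pi/9)         -1                   2*cos(2*pi/9)        0                          
  chi_5 (2d, j=3)            2             -1                   -1                   2                    -1                   0                          
  chi_6 (2d, j=4)            2             -2*cos(pi/9)         2*cos(2*pi/9)        -1                   2*cos(4*pi/9)        0                          

Spot check: chi_1 (triv) on {r^1, r^8} = 1.

Reasoning: D_9 has order 2*9 = 18 with 6 conjugacy classes, hence 6 irreducibles. Sum of squared dims 1 + 1 + 4 + 4 + 4 + 4 = 18 = |G|. Linear characters come from the abelianisation; the 2-dimensional irreps have character r^k -> 2*cos(2*pi*j*k/9), reflections -> 0.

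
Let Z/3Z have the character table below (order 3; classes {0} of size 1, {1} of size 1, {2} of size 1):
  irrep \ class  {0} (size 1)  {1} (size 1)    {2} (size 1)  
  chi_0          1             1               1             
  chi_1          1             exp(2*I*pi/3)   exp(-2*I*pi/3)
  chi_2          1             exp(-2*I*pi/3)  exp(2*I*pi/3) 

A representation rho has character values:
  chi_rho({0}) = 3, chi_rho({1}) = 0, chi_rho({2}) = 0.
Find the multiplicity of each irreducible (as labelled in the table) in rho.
Multiplicities: chi_0: 1, chi_1: 1, chi_2: 1.

Justification: Use <chi_rho, chi> = (1/|G|) sum_C |C| * chi_rho(C) * conj(chi(C)) with |G| = 3 for each irreducible chi in the table:
  <chi_rho, chi_0> = (1/3)[1*(3)*conj(1) + 1*(0)*conj(1) + 1*(0)*conj(1)]
      = (1/3)[(3) + (0) + (0)] = 3/3 = 1
  <chi_rho, chi_1> = (1/3)[1*(3)*conj(1) + 1*(0)*conj(exp(2*I*pi/3)) + 1*(0)*conj(exp(-2*I*pi/3))]
      = (1/3)[(3) + (0) + (0)] = 3/3 = 1
  <chi_rho, chi_2> = (1/3)[1*(3)*conj(1) + 1*(0)*conj(exp(-2*I*pi/3)) + 1*(0)*conj(exp(2*I*pi/3))]
      = (1/3)[(3) + (0) + (0)] = 3/3 = 1
(Exp terms are combined using exp(i*s)*conj(exp(i*t)) = exp(i*(s-t)), and sums of them are collapsed using the identity that for every m > 1 the m distinct m-th roots of unity sum to 0, e.g. 1 + exp(2*I*pi/3) + exp(-2*I*pi/3) = 0.)
Dimension check: dim(rho) = sum (mult * dim) = 1*1 + 1*1 + 1*1 = 3 = chi_rho(e) = 3.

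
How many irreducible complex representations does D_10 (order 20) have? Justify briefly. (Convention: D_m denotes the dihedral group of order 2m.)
8

Explanation: The number of irreducible complex representations of a finite group equals its number of conjugacy classes. D_10 has 8 conjugacy classes (n/2 + 3 for n even), so D_10 (order 20) has exactly 8 irreducible complex representations.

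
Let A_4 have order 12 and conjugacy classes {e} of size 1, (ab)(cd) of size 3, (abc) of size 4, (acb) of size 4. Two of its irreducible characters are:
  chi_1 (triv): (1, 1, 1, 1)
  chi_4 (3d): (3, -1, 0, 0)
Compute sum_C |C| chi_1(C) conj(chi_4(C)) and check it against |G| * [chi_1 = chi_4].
Sum = 0; so <chi_1, chi_4> = 0 (distinct irreducibles are orthogonal).

Justification: Compute term by term over conjugacy classes (|C| * chi_1(C) * conj(chi_4(C))):
  1*(1)*conj(3) + 3*(1)*conj(-1) + 4*(1)*conj(0) + 4*(1)*conj(0)
  = (3) + (-3) + (0) + (0)
  = 0.
(Exp terms are combined using exp(i*s)*conj(exp(i*t)) = exp(i*(s-t)), and sums of them are collapsed using the identity that for every m > 1 the m distinct m-th roots of unity sum to 0, e.g. 1 + exp(2*I*pi/3) + exp(-2*I*pi/3) = 0.)
Dividing by |G| = 12 gives 0/12 = 0, matching the row-orthogonality relation <chi_1, chi_4> = [chi_1 = chi_4].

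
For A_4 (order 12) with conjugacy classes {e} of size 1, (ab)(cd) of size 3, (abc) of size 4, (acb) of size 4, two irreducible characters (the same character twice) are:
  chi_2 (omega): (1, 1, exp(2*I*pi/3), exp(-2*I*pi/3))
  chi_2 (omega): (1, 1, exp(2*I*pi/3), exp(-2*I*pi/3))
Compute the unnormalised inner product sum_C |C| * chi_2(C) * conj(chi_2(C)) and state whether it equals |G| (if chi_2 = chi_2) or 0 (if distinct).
Sum = 12 = |G| = 12; so <chi_2, chi_2> = 1 (norm-1 confirms irreducibility).

Argument: Compute term by term over conjugacy classes (|C| * chi_2(C) * conj(chi_2(C))):
  1*(1)*conj(1) + 3*(1)*conj(1) + 4*(exp(2*I*pi/3))*conj(exp(2*I*pi/3)) + 4*(exp(-2*I*pi/3))*conj(exp(-2*I*pi/3))
  = (1) + (3) + (4) + (4)
  = 12.
(Exp terms are combined using exp(i*s)*conj(exp(i*t)) = exp(i*(s-t)), and sums of them are collapsed using the identity that for every m > 1 the m distinct m-th roots of unity sum to 0, e.g. 1 + exp(2*I*pi/3) + exp(-2*I*pi/3) = 0.)
Dividing by |G| = 12 gives 12/12 = 1, matching the row-orthogonality relation <chi_2, chi_2> = [chi_2 = chi_2].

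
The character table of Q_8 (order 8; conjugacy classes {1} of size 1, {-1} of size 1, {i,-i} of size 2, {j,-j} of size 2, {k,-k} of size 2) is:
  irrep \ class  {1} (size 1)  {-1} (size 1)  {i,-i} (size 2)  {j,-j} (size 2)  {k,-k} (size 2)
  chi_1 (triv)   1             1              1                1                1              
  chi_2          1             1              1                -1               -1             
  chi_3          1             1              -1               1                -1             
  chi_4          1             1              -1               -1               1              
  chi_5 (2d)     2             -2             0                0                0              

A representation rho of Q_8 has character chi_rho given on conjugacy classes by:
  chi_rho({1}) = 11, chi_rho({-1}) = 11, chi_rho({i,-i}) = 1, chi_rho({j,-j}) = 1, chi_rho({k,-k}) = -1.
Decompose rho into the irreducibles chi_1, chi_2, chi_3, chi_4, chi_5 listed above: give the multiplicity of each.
Multiplicities: chi_1: 3, chi_2: 3, chi_3: 3, chi_4: 2, chi_5: 0.

Proof sketch: Use <chi_rho, chi> = (1/|G|) sum_C |C| * chi_rho(C) * conj(chi(C)) with |G| = 8 for each irreducible chi in the table:
  <chi_rho, chi_1> = (1/8)[1*(11)*conj(1) + 1*(11)*conj(1) + 2*(1)*conj(1) + 2*(1)*conj(1) + 2*(-1)*conj(1)]
      = (1/8)[(11) + (11) + (2) + (2) + (-2)] = 24/8 = 3
  <chi_rho, chi_2> = (1/8)[1*(11)*conj(1) + 1*(11)*conj(1) + 2*(1)*conj(1) + 2*(1)*conj(-1) + 2*(-1)*conj(-1)]
      = (1/8)[(11) + (11) + (2) + (-2) + (2)] = 24/8 = 3
  <chi_rho, chi_3> = (1/8)[1*(11)*conj(1) + 1*(11)*conj(1) + 2*(1)*conj(-1) + 2*(1)*conj(1) + 2*(-1)*conj(-1)]
      = (1/8)[(11) + (11) + (-2) + (2) + (2)] = 24/8 = 3
  <chi_rho, chi_4> = (1/8)[1*(11)*conj(1) + 1*(11)*conj(1) + 2*(1)*conj(-1) + 2*(1)*conj(-1) + 2*(-1)*conj(1)]
      = (1/8)[(11) + (11) + (-2) + (-2) + (-2)] = 16/8 = 2
  <chi_rho, chi_5> = (1/8)[1*(11)*conj(2) + 1*(11)*conj(-2) + 2*(1)*conj(0) + 2*(1)*conj(0) + 2*(-1)*conj(0)]
      = (1/8)[(22) + (-22) + (0) + (0) + (0)] = 0/8 = 0
Dimension check: dim(rho) = sum (mult * dim) = 3*1 + 3*1 + 3*1 + 2*1 + 0*2 = 11 = chi_rho(e) = 11.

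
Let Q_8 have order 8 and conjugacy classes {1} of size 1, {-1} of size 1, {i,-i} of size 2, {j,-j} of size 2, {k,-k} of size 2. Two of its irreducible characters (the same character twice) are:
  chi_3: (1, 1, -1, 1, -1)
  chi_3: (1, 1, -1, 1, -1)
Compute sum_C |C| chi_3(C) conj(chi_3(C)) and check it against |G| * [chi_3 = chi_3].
Sum = 8 = |G| = 8; so <chi_3, chi_3> = 1 (norm-1 confirms irreducibility).

Reasoning: Compute term by term over conjugacy classes (|C| * chi_3(C) * conj(chi_3(C))):
  1*(1)*conj(1) + 1*(1)*conj(1) + 2*(-1)*conj(-1) + 2*(1)*conj(1) + 2*(-1)*conj(-1)
  = (1) + (1) + (2) + (2) + (2)
  = 8.
Dividing by |G| = 8 gives 8/8 = 1, matching the row-orthogonality relation <chi_3, chi_3> = [chi_3 = chi_3].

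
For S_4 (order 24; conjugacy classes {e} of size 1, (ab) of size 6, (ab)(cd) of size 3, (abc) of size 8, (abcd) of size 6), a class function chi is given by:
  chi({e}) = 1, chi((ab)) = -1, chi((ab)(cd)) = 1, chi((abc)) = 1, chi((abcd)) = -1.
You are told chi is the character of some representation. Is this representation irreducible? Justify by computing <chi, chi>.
Irreducible: <chi, chi> = 1.

Why: <chi, chi> = (1/|G|) sum_C |C| * |chi(C)|^2 = (1/24)[1*|1|^2 + 6*|-1|^2 + 3*|1|^2 + 8*|1|^2 + 6*|-1|^2]
  = (1/24)[(1) + (6) + (3) + (8) + (6)] = 24/24 = 1.
A character is irreducible iff <chi, chi> = 1, so this representation is irreducible.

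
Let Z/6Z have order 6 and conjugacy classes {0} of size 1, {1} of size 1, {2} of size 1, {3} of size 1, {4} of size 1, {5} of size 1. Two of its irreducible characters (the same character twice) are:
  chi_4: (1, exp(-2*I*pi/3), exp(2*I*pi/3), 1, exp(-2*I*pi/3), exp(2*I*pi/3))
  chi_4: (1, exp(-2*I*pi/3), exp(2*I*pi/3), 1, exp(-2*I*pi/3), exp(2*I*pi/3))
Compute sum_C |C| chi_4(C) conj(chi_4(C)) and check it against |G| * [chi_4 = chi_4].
Sum = 6 = |G| = 6; so <chi_4, chi_4> = 1 (norm-1 confirms irreducibility).

Proof sketch: Compute term by term over conjugacy classes (|C| * chi_4(C) * conj(chi_4(C))):
  1*(1)*conj(1) + 1*(exp(-2*I*pi/3))*conj(exp(-2*I*pi/3)) + 1*(exp(2*I*pi/3))*conj(exp(2*I*pi/3)) + 1*(1)*conj(1) + 1*(exp(-2*I*pi/3))*conj(exp(-2*I*pi/3)) + 1*(exp(2*I*pi/3))*conj(exp(2*I*pi/3))
  = (1) + (1) + (1) + (1) + (1) + (1)
  = 6.
(Exp terms are combined using exp(i*s)*conj(exp(i*t)) = exp(i*(s-t)), and sums of them are collapsed using the identity that for every m > 1 the m distinct m-th roots of unity sum to 0, e.g. 1 + exp(2*I*pi/3) + exp(-2*I*pi/3) = 0.)
Dividing by |G| = 6 gives 6/6 = 1, matching the row-orthogonality relation <chi_4, chi_4> = [chi_4 = chi_4].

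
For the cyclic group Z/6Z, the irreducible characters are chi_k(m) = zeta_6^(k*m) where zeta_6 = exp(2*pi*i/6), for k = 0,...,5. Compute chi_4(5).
chi_4(5) = zeta_6^20 = exp(2*I*pi/3)

Justification: chi_4(5) = zeta_6^(4*5) = zeta_6^20. Since zeta_6^6 = 1, this equals zeta_6^2 = exp(2*pi*i*2/6) = exp(2*I*pi/3).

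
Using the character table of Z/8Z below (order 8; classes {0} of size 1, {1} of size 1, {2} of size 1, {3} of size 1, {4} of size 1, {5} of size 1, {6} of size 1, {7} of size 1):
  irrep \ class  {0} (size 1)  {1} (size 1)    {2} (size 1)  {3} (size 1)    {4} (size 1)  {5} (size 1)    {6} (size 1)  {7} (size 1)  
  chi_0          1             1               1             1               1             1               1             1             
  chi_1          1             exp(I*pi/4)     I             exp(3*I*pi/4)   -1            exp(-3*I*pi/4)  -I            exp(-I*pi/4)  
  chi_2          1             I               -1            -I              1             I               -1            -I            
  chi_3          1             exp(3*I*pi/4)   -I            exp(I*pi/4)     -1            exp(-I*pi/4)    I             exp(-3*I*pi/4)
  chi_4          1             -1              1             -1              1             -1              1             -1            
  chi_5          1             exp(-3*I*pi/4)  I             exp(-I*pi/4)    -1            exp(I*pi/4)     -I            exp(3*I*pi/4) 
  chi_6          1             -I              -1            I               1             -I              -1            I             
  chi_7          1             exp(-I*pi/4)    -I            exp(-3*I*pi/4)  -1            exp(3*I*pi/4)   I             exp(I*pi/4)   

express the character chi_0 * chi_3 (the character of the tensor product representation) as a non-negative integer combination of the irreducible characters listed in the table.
chi_0 tensor chi_3 = chi_3 (all other irreducibles have multiplicity 0).

Argument: The character of a tensor product is the pointwise product (chi_0 * chi_3)(C) = chi_0(C) * chi_3(C):
  {0}: (1)*(1), {1}: (1)*(exp(3*I*pi/4)), {2}: (1)*(-I), {3}: (1)*(exp(I*pi/4)), {4}: (1)*(-1), {5}: (1)*(exp(-I*pi/4)), {6}: (1)*(I), {7}: (1)*(exp(-3*I*pi/4))
so (chi_0 * chi_3) takes values
  {0} -> 1, {1} -> exp(3*I*pi/4), {2} -> -I, {3} -> exp(I*pi/4), {4} -> -1, {5} -> exp(-I*pi/4), {6} -> I, {7} -> exp(-3*I*pi/4).
Now take the inner product of this character with each irreducible chi from the table, <chi_0*chi_3, chi> = (1/8) sum_C |C| (chi_0*chi_3)(C) conj(chi(C)):
  <chi_0*chi_3, chi_0> = (1/8)[1*(1)*conj(1) + 1*(exp(3*I*pi/4))*conj(1) + 1*(-I)*conj(1) + 1*(exp(I*pi/4))*conj(1) + 1*(-1)*conj(1) + 1*(exp(-I*pi/4))*conj(1) + 1*(I)*conj(1) + 1*(exp(-3*I*pi/4))*conj(1)]
      = (1/8)[(1) + (exp(3*I*pi/4)) + (-I) + (exp(I*pi/4)) + (-1) + (exp(-I*pi/4)) + (I) + (exp(-3*I*pi/4))] = 0/8 = 0
  <chi_0*chi_3, chi_1> = (1/8)[1*(1)*conj(1) + 1*(exp(3*I*pi/4))*conj(exp(I*pi/4)) + 1*(-I)*conj(I) + 1*(exp(I*pi/4))*conj(exp(3*I*pi/4)) + 1*(-1)*conj(-1) + 1*(exp(-I*pi/4))*conj(exp(-3*I*pi/4)) + 1*(I)*conj(-I) + 1*(exp(-3*I*pi/4))*conj(exp(-I*pi/4))]
      = (1/8)[(1) + (I) + (-1) + (-I) + (1) + (I) + (-1) + (-I)] = 0/8 = 0
  <chi_0*chi_3, chi_2> = (1/8)[1*(1)*conj(1) + 1*(exp(3*I*pi/4))*conj(I) + 1*(-I)*conj(-1) + 1*(exp(I*pi/4))*conj(-I) + 1*(-1)*conj(1) + 1*(exp(-I*pi/4))*conj(I) + 1*(I)*conj(-1) + 1*(exp(-3*I*pi/4))*conj(-I)]
      = (1/8)[(1) + (-exp(-3*I*pi/4)) + (I) + (exp(3*I*pi/4)) + (-1) + (-exp(I*pi/4)) + (-I) + (exp(-I*pi/4))] = 0/8 = 0
  <chi_0*chi_3, chi_3> = (1/8)[1*(1)*conj(1) + 1*(exp(3*I*pi/4))*conj(exp(3*I*pi/4)) + 1*(-I)*conj(-I) + 1*(exp(I*pi/4))*conj(exp(I*pi/4)) + 1*(-1)*conj(-1) + 1*(exp(-I*pi/4))*conj(exp(-I*pi/4)) + 1*(I)*conj(I) + 1*(exp(-3*I*pi/4))*conj(exp(-3*I*pi/4))]
      = (1/8)[(1) + (1) + (1) + (1) + (1) + (1) + (1) + (1)] = 8/8 = 1
  <chi_0*chi_3, chi_4> = (1/8)[1*(1)*conj(1) + 1*(exp(3*I*pi/4))*conj(-1) + 1*(-I)*conj(1) + 1*(exp(I*pi/4))*conj(-1) + 1*(-1)*conj(1) + 1*(exp(-I*pi/4))*conj(-1) + 1*(I)*conj(1) + 1*(exp(-3*I*pi/4))*conj(-1)]
      = (1/8)[(1) + (-exp(3*I*pi/4)) + (-I) + (-exp(I*pi/4)) + (-1) + (-exp(-I*pi/4)) + (I) + (-exp(-3*I*pi/4))] = 0/8 = 0
  <chi_0*chi_3, chi_5> = (1/8)[1*(1)*conj(1) + 1*(exp(3*I*pi/4))*conj(exp(-3*I*pi/4)) + 1*(-I)*conj(I) + 1*(exp(I*pi/4))*conj(exp(-I*pi/4)) + 1*(-1)*conj(-1) + 1*(exp(-I*pi/4))*conj(exp(I*pi/4)) + 1*(I)*conj(-I) + 1*(exp(-3*I*pi/4))*conj(exp(3*I*pi/4))]
      = (1/8)[(1) + (-I) + (-1) + (I) + (1) + (-I) + (-1) + (I)] = 0/8 = 0
  <chi_0*chi_3, chi_6> = (1/8)[1*(1)*conj(1) + 1*(exp(3*I*pi/4))*conj(-I) + 1*(-I)*conj(-1) + 1*(exp(I*pi/4))*conj(I) + 1*(-1)*conj(1) + 1*(exp(-I*pi/4))*conj(-I) + 1*(I)*conj(-1) + 1*(exp(-3*I*pi/4))*conj(I)]
      = (1/8)[(1) + (exp(-3*I*pi/4)) + (I) + (-exp(3*I*pi/4)) + (-1) + (exp(I*pi/4)) + (-I) + (-exp(-I*pi/4))] = 0/8 = 0
  <chi_0*chi_3, chi_7> = (1/8)[1*(1)*conj(1) + 1*(exp(3*I*pi/4))*conj(exp(-I*pi/4)) + 1*(-I)*conj(-I) + 1*(exp(I*pi/4))*conj(exp(-3*I*pi/4)) + 1*(-1)*conj(-1) + 1*(exp(-I*pi/4))*conj(exp(3*I*pi/4)) + 1*(I)*conj(I) + 1*(exp(-3*I*pi/4))*conj(exp(I*pi/4))]
      = (1/8)[(1) + (-1) + (1) + (-1) + (1) + (-1) + (1) + (-1)] = 0/8 = 0
(Exp terms are combined using exp(i*s)*conj(exp(i*t)) = exp(i*(s-t)), and sums of them are collapsed using the identity that for every m > 1 the m distinct m-th roots of unity sum to 0, e.g. 1 + exp(2*I*pi/3) + exp(-2*I*pi/3) = 0.)
Hence the multiplicities are chi_3: 1. Dimension check: dim(chi_0)*dim(chi_3) = 1*1 = 1 and sum (mult * dim) = 1*1 = 1.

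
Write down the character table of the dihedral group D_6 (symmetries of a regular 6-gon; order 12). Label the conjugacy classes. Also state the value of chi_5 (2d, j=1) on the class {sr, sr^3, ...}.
Conjugacy classes: {e} of size 1, {r^3} of size 1, {r^1, r^5} of size 2, {r^2, r^4} of size 2, {s, sr^2, ...} of size 3, {sr, sr^3, ...} of size 3.
Character table:
  irrep \ class              {e} (size 1)  {r^3} (size 1)  {r^1, r^5} (size 2)  {r^2, r^4} (size 2)  {s, sr^2, ...} (size 3)  {sr, sr^3, ...} (size 3)
  chi_1 (triv)               1             1               1                    1                    1                        1                       
  chi_2 (sign: r->1, s->-1)  1             1               1                    1                    -1                       -1                      
  chi_3 (r->-1, s->1)        1             -1              -1                   1                    1                        -1                      
  chi_4 (r->-1, s->-1)       1             -1              -1                   1                    -1                       1                       
  chi_5 (2d, j=1)            2             -2              1                    -1                   0                        0                       
  chi_6 (2d, j=2)            2             2               -1                   -1                   0                        0                       

Spot check: chi_5 (2d, j=1) on {sr, sr^3, ...} = 0.

Reasoning: D_6 has order 2*6 = 12 with 6 conjugacy classes, hence 6 irreducibles. Sum of squared dims 1 + 1 + 1 + 1 + 4 + 4 = 12 = |G|. Linear characters come from the abelianisation; the 2-dimensional irreps have character r^k -> 2*cos(2*pi*j*k/6), reflections -> 0.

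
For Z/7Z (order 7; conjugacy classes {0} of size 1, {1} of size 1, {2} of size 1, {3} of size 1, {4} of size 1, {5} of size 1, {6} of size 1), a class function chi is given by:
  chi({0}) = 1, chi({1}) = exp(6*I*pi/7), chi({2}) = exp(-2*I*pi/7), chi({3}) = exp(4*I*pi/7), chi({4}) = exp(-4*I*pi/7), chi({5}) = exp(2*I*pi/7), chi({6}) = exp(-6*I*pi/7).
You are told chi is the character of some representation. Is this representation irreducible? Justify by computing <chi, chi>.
Irreducible: <chi, chi> = 1.

Proof sketch: <chi, chi> = (1/|G|) sum_C |C| * |chi(C)|^2 = (1/7)[1*|1|^2 + 1*|exp(6*I*pi/7)|^2 + 1*|exp(-2*I*pi/7)|^2 + 1*|exp(4*I*pi/7)|^2 + 1*|exp(-4*I*pi/7)|^2 + 1*|exp(2*I*pi/7)|^2 + 1*|exp(-6*I*pi/7)|^2]
  = (1/7)[(1) + (1) + (1) + (1) + (1) + (1) + (1)] = 7/7 = 1.
(Exp terms are combined using exp(i*s)*conj(exp(i*t)) = exp(i*(s-t)), and sums of them are collapsed using the identity that for every m > 1 the m distinct m-th roots of unity sum to 0, e.g. 1 + exp(2*I*pi/3) + exp(-2*I*pi/3) = 0.)
A character is irreducible iff <chi, chi> = 1, so this representation is irreducible.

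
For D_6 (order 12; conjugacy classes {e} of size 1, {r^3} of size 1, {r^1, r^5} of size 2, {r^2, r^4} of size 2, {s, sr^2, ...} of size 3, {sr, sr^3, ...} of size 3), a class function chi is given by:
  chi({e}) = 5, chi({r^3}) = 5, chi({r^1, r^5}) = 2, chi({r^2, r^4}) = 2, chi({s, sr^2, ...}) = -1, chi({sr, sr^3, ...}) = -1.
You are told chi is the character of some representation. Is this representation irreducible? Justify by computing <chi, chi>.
Not irreducible (reducible): <chi, chi> = 6 > 1.

Details: <chi, chi> = (1/|G|) sum_C |C| * |chi(C)|^2 = (1/12)[1*|5|^2 + 1*|5|^2 + 2*|2|^2 + 2*|2|^2 + 3*|-1|^2 + 3*|-1|^2]
  = (1/12)[(25) + (25) + (8) + (8) + (3) + (3)] = 72/12 = 6.
A character is irreducible iff <chi, chi> = 1, so this representation is reducible.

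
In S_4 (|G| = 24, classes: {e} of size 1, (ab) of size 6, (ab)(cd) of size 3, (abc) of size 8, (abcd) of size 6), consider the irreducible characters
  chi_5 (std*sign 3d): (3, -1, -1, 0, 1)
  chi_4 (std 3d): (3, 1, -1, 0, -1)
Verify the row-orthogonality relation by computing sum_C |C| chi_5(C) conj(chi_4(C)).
Sum = 0; so <chi_5, chi_4> = 0 (distinct irreducibles are orthogonal).

Solution. Compute term by term over conjugacy classes (|C| * chi_5(C) * conj(chi_4(C))):
  1*(3)*conj(3) + 6*(-1)*conj(1) + 3*(-1)*conj(-1) + 8*(0)*conj(0) + 6*(1)*conj(-1)
  = (9) + (-6) + (3) + (0) + (-6)
  = 0.
Dividing by |G| = 24 gives 0/24 = 0, matching the row-orthogonality relation <chi_5, chi_4> = [chi_5 = chi_4].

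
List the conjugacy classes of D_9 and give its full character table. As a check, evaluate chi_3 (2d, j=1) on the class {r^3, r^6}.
Conjugacy classes: {e} of size 1, {r^1, r^8} of size 2, {r^2, r^7} of size 2, {r^3, r^6} of size 2, {r^4, r^5} of size 2, {s, sr, ..., sr^8} of size 9.
Character table:
  irrep \ class              {e} (size 1)  {r^1, r^8} (size 2)  {r^2, r^7} (size 2)  {r^3, r^6} (size 2)  {r^4, r^5} (size 2)  {s, sr, ..., sr^8} (size 9)
  chi_1 (triv)               1             1                    1                    1                    1                    1                          
  chi_2 (sign: r->1, s->-1)  1             1                    1                    1                    1                    -1                         
  chi_3 (2d, j=1)            2             2*cos(2*pi/9)        2*cos(4*pi/9)        -1                   -2*cos(pi/9)         0                          
  chi_4 (2d, j=2)            2             2*cos(4*pi/9)        -2*cos(pi/9)         -1                   2*cos(2*pi/9)        0                          
  chi_5 (2d, j=3)            2             -1                   -1                   2                    -1                   0                          
  chi_6 (2d, j=4)            2             -2*cos(pi/9)         2*cos(2*pi/9)        -1                   2*cos(4*pi/9)        0                          

Spot check: chi_3 (2d, j=1) on {r^3, r^6} = -1.

Argument: D_9 has order 2*9 = 18 with 6 conjugacy classes, hence 6 irreducibles. Sum of squared dims 1 + 1 + 4 + 4 + 4 + 4 = 18 = |G|. Linear characters come from the abelianisation; the 2-dimensional irreps have character r^k -> 2*cos(2*pi*j*k/9), reflections -> 0.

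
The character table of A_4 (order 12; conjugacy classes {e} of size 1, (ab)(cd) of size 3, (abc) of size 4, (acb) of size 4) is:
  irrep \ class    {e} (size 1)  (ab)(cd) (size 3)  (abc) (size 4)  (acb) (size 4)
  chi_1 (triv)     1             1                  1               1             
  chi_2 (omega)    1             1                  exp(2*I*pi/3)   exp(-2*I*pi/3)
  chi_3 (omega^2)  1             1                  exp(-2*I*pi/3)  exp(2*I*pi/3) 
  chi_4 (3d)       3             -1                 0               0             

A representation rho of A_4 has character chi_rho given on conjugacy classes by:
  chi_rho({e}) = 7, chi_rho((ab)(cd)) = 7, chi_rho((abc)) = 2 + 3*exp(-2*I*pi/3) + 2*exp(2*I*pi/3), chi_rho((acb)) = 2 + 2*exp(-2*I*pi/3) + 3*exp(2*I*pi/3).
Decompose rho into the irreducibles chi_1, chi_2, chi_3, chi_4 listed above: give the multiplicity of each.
Multiplicities: chi_1: 2, chi_2: 2, chi_3: 3, chi_4: 0.

Details: Use <chi_rho, chi> = (1/|G|) sum_C |C| * chi_rho(C) * conj(chi(C)) with |G| = 12 for each irreducible chi in the table:
  <chi_rho, chi_1> = (1/12)[1*(7)*conj(1) + 3*(7)*conj(1) + 4*(2 + 3*exp(-2*I*pi/3) + 2*exp(2*I*pi/3))*conj(1) + 4*(2 + 2*exp(-2*I*pi/3) + 3*exp(2*I*pi/3))*conj(1)]
      = (1/12)[(7) + (21) + (8 + 12*exp(-2*I*pi/3) + 8*exp(2*I*pi/3)) + (8 + 8*exp(-2*I*pi/3) + 12*exp(2*I*pi/3))] = 24/12 = 2
  <chi_rho, chi_2> = (1/12)[1*(7)*conj(1) + 3*(7)*conj(1) + 4*(2 + 3*exp(-2*I*pi/3) + 2*exp(2*I*pi/3))*conj(exp(2*I*pi/3)) + 4*(2 + 2*exp(-2*I*pi/3) + 3*exp(2*I*pi/3))*conj(exp(-2*I*pi/3))]
      = (1/12)[(7) + (21) + (8 + 8*exp(-2*I*pi/3) + 12*exp(2*I*pi/3)) + (8 + 12*exp(-2*I*pi/3) + 8*exp(2*I*pi/3))] = 24/12 = 2
  <chi_rho, chi_3> = (1/12)[1*(7)*conj(1) + 3*(7)*conj(1) + 4*(2 + 3*exp(-2*I*pi/3) + 2*exp(2*I*pi/3))*conj(exp(-2*I*pi/3)) + 4*(2 + 2*exp(-2*I*pi/3) + 3*exp(2*I*pi/3))*conj(exp(2*I*pi/3))]
      = (1/12)[(7) + (21) + (4) + (4)] = 36/12 = 3
  <chi_rho, chi_4> = (1/12)[1*(7)*conj(3) + 3*(7)*conj(-1) + 4*(2 + 3*exp(-2*I*pi/3) + 2*exp(2*I*pi/3))*conj(0) + 4*(2 + 2*exp(-2*I*pi/3) + 3*exp(2*I*pi/3))*conj(0)]
      = (1/12)[(21) + (-21) + (0) + (0)] = 0/12 = 0
(Exp terms are combined using exp(i*s)*conj(exp(i*t)) = exp(i*(s-t)), and sums of them are collapsed using the identity that for every m > 1 the m distinct m-th roots of unity sum to 0, e.g. 1 + exp(2*I*pi/3) + exp(-2*I*pi/3) = 0.)
Dimension check: dim(rho) = sum (mult * dim) = 2*1 + 2*1 + 3*1 + 0*3 = 7 = chi_rho(e) = 7.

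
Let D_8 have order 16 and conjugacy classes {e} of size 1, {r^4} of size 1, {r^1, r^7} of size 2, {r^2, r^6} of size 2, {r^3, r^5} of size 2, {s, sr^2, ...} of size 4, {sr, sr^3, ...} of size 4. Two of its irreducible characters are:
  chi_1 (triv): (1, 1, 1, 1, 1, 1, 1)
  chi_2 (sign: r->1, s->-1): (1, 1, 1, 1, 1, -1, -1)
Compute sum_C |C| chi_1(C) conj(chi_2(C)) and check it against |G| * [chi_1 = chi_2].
Sum = 0; so <chi_1, chi_2> = 0 (distinct irreducibles are orthogonal).

Argument: Compute term by term over conjugacy classes (|C| * chi_1(C) * conj(chi_2(C))):
  1*(1)*conj(1) + 1*(1)*conj(1) + 2*(1)*conj(1) + 2*(1)*conj(1) + 2*(1)*conj(1) + 4*(1)*conj(-1) + 4*(1)*conj(-1)
  = (1) + (1) + (2) + (2) + (2) + (-4) + (-4)
  = 0.
Dividing by |G| = 16 gives 0/16 = 0, matching the row-orthogonality relation <chi_1, chi_2> = [chi_1 = chi_2].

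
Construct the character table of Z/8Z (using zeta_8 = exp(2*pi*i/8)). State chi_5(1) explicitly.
Character table of Z/8Z (irreps indexed chi_0,...,chi_7 with chi_k(m) = zeta_8^(k*m), zeta_8 = exp(2*pi*i/8)):
  irrep \ class  {0} (size 1)  {1} (size 1)    {2} (size 1)  {3} (size 1)    {4} (size 1)  {5} (size 1)    {6} (size 1)  {7} (size 1)  
  chi_0          1             1               1             1               1             1               1             1             
  chi_1          1             exp(I*pi/4)     I             exp(3*I*pi/4)   -1            exp(-3*I*pi/4)  -I            exp(-I*pi/4)  
  chi_2          1             I               -1            -I              1             I               -1            -I            
  chi_3          1             exp(3*I*pi/4)   -I            exp(I*pi/4)     -1            exp(-I*pi/4)    I             exp(-3*I*pi/4)
  chi_4          1             -1              1             -1              1             -1              1             -1            
  chi_5          1             exp(-3*I*pi/4)  I             exp(-I*pi/4)    -1            exp(I*pi/4)     -I            exp(3*I*pi/4) 
  chi_6          1             -I              -1            I               1             -I              -1            I             
  chi_7          1             exp(-I*pi/4)    -I            exp(-3*I*pi/4)  -1            exp(3*I*pi/4)   I             exp(I*pi/4)   

Spot check: chi_5(1) = zeta_8^(5*1) = zeta_8^5 = exp(-3*I*pi/4).

Z/8Z is abelian, so all 8 irreducible complex representations are 1-dimensional. They are given by chi_k(m) = zeta_8^(k*m) for k = 0,...,7. Row orthogonality: sum_m chi_k(m) conj(chi_l(m)) = 8 * [k = l].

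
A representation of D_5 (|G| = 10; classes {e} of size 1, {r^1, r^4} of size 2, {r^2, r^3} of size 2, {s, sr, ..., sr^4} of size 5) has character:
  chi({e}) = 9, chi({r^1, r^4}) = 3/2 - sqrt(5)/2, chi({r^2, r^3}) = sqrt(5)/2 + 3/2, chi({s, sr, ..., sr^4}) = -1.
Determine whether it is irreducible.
Not irreducible (reducible): <chi, chi> = 10 > 1.

Explanation: <chi, chi> = (1/|G|) sum_C |C| * |chi(C)|^2 = (1/10)[1*|9|^2 + 2*|3/2 - sqrt(5)/2|^2 + 2*|sqrt(5)/2 + 3/2|^2 + 5*|-1|^2]
  = (1/10)[(81) + (7 - 3*sqrt(5)) + (3*sqrt(5) + 7) + (5)] = 100/10 = 10.
A character is irreducible iff <chi, chi> = 1, so this representation is reducible.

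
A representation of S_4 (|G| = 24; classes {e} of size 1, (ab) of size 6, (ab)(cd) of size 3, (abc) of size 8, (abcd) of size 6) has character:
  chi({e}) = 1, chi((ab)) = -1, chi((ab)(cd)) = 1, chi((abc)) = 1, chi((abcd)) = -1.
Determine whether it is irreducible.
Irreducible: <chi, chi> = 1.

Proof sketch: <chi, chi> = (1/|G|) sum_C |C| * |chi(C)|^2 = (1/24)[1*|1|^2 + 6*|-1|^2 + 3*|1|^2 + 8*|1|^2 + 6*|-1|^2]
  = (1/24)[(1) + (6) + (3) + (8) + (6)] = 24/24 = 1.
A character is irreducible iff <chi, chi> = 1, so this representation is irreducible.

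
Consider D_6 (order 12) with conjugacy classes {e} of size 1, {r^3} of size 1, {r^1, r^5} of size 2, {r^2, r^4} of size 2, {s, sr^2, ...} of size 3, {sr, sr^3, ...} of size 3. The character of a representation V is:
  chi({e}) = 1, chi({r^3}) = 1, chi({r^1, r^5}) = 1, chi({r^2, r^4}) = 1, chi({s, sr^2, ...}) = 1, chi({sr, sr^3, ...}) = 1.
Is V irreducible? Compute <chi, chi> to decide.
Irreducible: <chi, chi> = 1.

Working: <chi, chi> = (1/|G|) sum_C |C| * |chi(C)|^2 = (1/12)[1*|1|^2 + 1*|1|^2 + 2*|1|^2 + 2*|1|^2 + 3*|1|^2 + 3*|1|^2]
  = (1/12)[(1) + (1) + (2) + (2) + (3) + (3)] = 12/12 = 1.
A character is irreducible iff <chi, chi> = 1, so this representation is irreducible.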